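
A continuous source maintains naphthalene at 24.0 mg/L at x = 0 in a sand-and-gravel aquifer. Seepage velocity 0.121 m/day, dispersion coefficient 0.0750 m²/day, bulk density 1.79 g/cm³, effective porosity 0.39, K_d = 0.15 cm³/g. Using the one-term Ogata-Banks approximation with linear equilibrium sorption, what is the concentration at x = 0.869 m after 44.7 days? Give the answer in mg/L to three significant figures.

21.1 mg/L

Retardation factor R = 1 + ρ_b·K_d/n = 1 + 1.79 × 0.15/0.39 = 1.688.
Sorption retards both mechanisms: v_R = v/R = 0.07168 m/day, D_R = D/R = 0.04443 m²/day.
v_R·t = 0.07168 × 44.7 = 3.204096 m; 2√(D_R t) = 2.819 m; argument = (0.869 − 3.204096)/2.819 = -0.8283.
C = C₀ × ½·erfc(-0.8283) = 24.0 × 0.8793 = 21.1 mg/L.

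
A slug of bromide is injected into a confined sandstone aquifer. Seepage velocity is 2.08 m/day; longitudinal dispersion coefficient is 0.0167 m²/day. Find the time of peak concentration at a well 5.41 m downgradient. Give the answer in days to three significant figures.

For the 1D instantaneous-source solution, setting ∂C/∂t = 0 at fixed x gives v²t² + 2Dt − x² = 0, so t = (√(D² + v²x²) − D)/v².
√(D² + v²x²) = √(0.0167² + 2.08² × 5.41²) = 11.25; v² = 4.3264.
t = (11.25 − 0.0167)/4.3264 = 2.60 days (vs. the pure-advection estimate x/v = 2.60 d).

2.60 days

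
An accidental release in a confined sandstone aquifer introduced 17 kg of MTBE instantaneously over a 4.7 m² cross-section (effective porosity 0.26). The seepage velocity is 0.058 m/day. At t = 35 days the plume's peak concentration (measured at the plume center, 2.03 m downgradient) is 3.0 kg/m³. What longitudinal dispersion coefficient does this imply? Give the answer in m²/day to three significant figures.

0.0489 m²/day

At the plume center C_max = M/(n_e·A·√(4πDt)), so D = M²/(4πt·(n_e·A·C_max)²).
n_e·A·C_max = 0.26 × 4.7 × 3.0 = 3.666 kg/m.
D = 17²/(4π × 35 × 3.666²) = 0.0489 m²/day.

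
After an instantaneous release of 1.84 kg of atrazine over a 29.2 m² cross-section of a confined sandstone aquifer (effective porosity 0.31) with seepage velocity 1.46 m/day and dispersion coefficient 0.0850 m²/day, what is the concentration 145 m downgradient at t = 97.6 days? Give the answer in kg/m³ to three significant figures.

For an instantaneous plane source, C(x,t) = M/(n_e·A·√(4πDt)) · exp(−(x−vt)²/(4Dt)), with n_e·A the pore (flow) area.
Plume center vt = 1.46 × 97.6 = 142.496 m, so the well at 145 m is 2.504 m downgradient of the peak.
√(4πDt) = 10.21 m, giving peak height M/(n_e·A·√(4πDt)) = 1.84/(0.31 × 29.2 × 10.21) = 0.01991 kg/m³.
(x−vt)²/(4Dt) = (2.504)²/(4 × 0.0850 × 97.6) = 0.1889; exp(−0.1889) = 0.8279.
C = 0.01991 × 0.8279 = 0.0165 kg/m³.

0.0165 kg/m³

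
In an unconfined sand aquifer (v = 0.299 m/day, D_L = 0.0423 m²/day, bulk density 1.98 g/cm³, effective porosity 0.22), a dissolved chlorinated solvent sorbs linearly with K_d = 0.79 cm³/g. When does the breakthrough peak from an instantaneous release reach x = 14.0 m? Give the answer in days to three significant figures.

Retardation factor R = 1 + ρ_b·K_d/n = 1 + 1.98 × 0.79/0.22 = 8.110.
Sorption retards both mechanisms: v_R = v/R = 0.03687 m/day, D_R = D/R = 0.005216 m²/day.
Peak time from v_R²t² + 2D_R t − x² = 0: t = (√(D_R² + v_R²x²) − D_R)/v_R².
√(D_R² + v_R²x²) = √(0.005216² + 0.03687² × 14.0²) = 0.5162; v_R² = 0.001359.
t = (0.5162 − 0.005216)/0.001359 = 376 days.

376 days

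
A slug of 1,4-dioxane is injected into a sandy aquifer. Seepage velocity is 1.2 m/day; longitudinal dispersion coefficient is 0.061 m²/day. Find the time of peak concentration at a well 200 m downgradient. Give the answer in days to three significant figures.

For the 1D instantaneous-source solution, setting ∂C/∂t = 0 at fixed x gives v²t² + 2Dt − x² = 0, so t = (√(D² + v²x²) − D)/v².
√(D² + v²x²) = √(0.061² + 1.2² × 200²) = 240.0; v² = 1.44.
t = (240.0 − 0.061)/1.44 = 167 days (vs. the pure-advection estimate x/v = 167 d).

167 days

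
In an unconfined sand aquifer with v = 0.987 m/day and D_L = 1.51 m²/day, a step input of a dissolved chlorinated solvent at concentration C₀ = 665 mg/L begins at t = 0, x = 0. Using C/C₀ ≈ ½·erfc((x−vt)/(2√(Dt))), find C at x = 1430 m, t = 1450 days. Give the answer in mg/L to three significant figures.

337 mg/L

For a continuous step input, C/C₀ ≈ ½·erfc((x−vt)/(2√(Dt))).
vt = 0.987 × 1450 = 1431.15 m and 2√(Dt) = 2√(1.51 × 1450) = 93.58 m.
Argument (x−vt)/(2√(Dt)) = (1430 − 1431.15)/93.58 = -0.01229; ½·erfc(-0.01229) = 0.5069.
C = 665 × 0.5069 = 337 mg/L.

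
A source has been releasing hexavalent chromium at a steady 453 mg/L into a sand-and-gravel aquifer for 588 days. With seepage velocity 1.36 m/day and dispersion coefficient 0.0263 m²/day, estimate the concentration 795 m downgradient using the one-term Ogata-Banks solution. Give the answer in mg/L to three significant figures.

For a continuous step input, C/C₀ ≈ ½·erfc((x−vt)/(2√(Dt))).
vt = 1.36 × 588 = 799.68 m and 2√(Dt) = 2√(0.0263 × 588) = 7.865 m.
Argument (x−vt)/(2√(Dt)) = (795 − 799.68)/7.865 = -0.5950; ½·erfc(-0.5950) = 0.8000.
C = 453 × 0.8000 = 362 mg/L.

362 mg/L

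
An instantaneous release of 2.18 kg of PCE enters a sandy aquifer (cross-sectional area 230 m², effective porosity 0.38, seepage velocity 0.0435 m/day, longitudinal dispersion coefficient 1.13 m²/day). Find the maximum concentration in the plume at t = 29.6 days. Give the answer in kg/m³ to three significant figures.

0.00122 kg/m³

The peak of an instantaneous 1D plume sits at x = vt; there the Gaussian factor is 1 and C_max = M/(n_e·A·√(4πDt)), where n_e·A is the pore area the mass is dissolved in.
√(4πDt) = √(4π × 1.13 × 29.6) = 20.50 m, so C_max = 2.18/(0.38 × 230 × 20.50) = 0.00122 kg/m³.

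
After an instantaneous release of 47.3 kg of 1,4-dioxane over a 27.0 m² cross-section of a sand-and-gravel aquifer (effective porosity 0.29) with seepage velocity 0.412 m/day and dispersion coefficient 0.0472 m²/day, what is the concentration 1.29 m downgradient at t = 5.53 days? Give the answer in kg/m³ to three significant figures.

1.31 kg/m³

For an instantaneous plane source, C(x,t) = M/(n_e·A·√(4πDt)) · exp(−(x−vt)²/(4Dt)), with n_e·A the pore (flow) area.
Plume center vt = 0.412 × 5.53 = 2.27836 m, so the well at 1.29 m is 0.98836 m upgradient of the peak.
√(4πDt) = 1.811 m, giving peak height M/(n_e·A·√(4πDt)) = 47.3/(0.29 × 27.0 × 1.811) = 3.336 kg/m³.
(x−vt)²/(4Dt) = (-0.98836)²/(4 × 0.0472 × 5.53) = 0.9356; exp(−0.9356) = 0.3924.
C = 3.336 × 0.3924 = 1.31 kg/m³.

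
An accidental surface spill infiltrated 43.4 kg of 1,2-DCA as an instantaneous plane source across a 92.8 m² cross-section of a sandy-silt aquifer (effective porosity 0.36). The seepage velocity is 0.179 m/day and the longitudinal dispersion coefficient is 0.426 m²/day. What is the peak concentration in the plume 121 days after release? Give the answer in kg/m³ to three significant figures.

0.0510 kg/m³

The peak of an instantaneous 1D plume sits at x = vt; there the Gaussian factor is 1 and C_max = M/(n_e·A·√(4πDt)), where n_e·A is the pore area the mass is dissolved in.
√(4πDt) = √(4π × 0.426 × 121) = 25.45 m, so C_max = 43.4/(0.36 × 92.8 × 25.45) = 0.0510 kg/m³.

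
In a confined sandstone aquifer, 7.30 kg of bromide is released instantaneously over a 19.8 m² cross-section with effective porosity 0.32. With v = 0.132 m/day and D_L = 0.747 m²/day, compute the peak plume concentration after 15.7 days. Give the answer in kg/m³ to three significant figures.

The peak of an instantaneous 1D plume sits at x = vt; there the Gaussian factor is 1 and C_max = M/(n_e·A·√(4πDt)), where n_e·A is the pore area the mass is dissolved in.
√(4πDt) = √(4π × 0.747 × 15.7) = 12.14 m, so C_max = 7.30/(0.32 × 19.8 × 12.14) = 0.0949 kg/m³.

0.0949 kg/m³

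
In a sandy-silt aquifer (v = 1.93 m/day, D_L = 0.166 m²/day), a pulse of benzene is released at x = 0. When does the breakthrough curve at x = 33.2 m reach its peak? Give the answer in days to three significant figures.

17.2 days

For the 1D instantaneous-source solution, setting ∂C/∂t = 0 at fixed x gives v²t² + 2Dt − x² = 0, so t = (√(D² + v²x²) − D)/v².
√(D² + v²x²) = √(0.166² + 1.93² × 33.2²) = 64.08; v² = 3.7249.
t = (64.08 − 0.166)/3.7249 = 17.2 days (vs. the pure-advection estimate x/v = 17.2 d).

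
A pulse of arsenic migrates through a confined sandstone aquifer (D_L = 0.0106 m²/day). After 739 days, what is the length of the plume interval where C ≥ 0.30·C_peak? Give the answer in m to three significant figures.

12.3 m

The plume is Gaussian with σ = √(2Dt) = √(2 × 0.0106 × 739) = 3.958 m.
C/C_peak = exp(−Δx²/(2σ²)) = 0.30 ⇒ Δx = σ·√(−2 ln 0.30) = 3.958 × 1.552 = 6.143 m.
Width = 2Δx = 12.3 m.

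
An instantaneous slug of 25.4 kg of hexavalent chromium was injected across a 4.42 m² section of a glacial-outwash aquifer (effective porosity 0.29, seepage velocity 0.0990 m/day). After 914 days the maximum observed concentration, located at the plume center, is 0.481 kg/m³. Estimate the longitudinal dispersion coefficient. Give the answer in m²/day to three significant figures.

0.148 m²/day

At the plume center C_max = M/(n_e·A·√(4πDt)), so D = M²/(4πt·(n_e·A·C_max)²).
n_e·A·C_max = 0.29 × 4.42 × 0.481 = 0.6165 kg/m.
D = 25.4²/(4π × 914 × 0.6165²) = 0.148 m²/day.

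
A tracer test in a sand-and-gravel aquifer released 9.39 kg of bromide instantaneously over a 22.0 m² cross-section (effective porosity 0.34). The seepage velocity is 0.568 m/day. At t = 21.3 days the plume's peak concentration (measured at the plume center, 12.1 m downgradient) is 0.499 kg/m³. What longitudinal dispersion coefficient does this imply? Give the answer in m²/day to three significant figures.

At the plume center C_max = M/(n_e·A·√(4πDt)), so D = M²/(4πt·(n_e·A·C_max)²).
n_e·A·C_max = 0.34 × 22.0 × 0.499 = 3.733 kg/m.
D = 9.39²/(4π × 21.3 × 3.733²) = 0.0236 m²/day.

0.0236 m²/day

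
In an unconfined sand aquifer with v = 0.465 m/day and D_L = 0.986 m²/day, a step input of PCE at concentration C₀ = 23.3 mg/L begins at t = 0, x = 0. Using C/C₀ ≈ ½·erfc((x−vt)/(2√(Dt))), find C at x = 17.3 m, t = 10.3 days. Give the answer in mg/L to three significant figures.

0.0641 mg/L

For a continuous step input, C/C₀ ≈ ½·erfc((x−vt)/(2√(Dt))).
vt = 0.465 × 10.3 = 4.7895 m and 2√(Dt) = 2√(0.986 × 10.3) = 6.374 m.
Argument (x−vt)/(2√(Dt)) = (17.3 − 4.7895)/6.374 = 1.963; ½·erfc(1.963) = 0.002751.
C = 23.3 × 0.002751 = 0.0641 mg/L.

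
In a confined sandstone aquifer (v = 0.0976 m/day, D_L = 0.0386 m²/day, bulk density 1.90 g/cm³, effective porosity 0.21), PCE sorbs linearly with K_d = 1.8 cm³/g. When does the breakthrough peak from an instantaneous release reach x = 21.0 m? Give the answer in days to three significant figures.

3650 days

Retardation factor R = 1 + ρ_b·K_d/n = 1 + 1.90 × 1.8/0.21 = 17.29.
Sorption retards both mechanisms: v_R = v/R = 0.005645 m/day, D_R = D/R = 0.002233 m²/day.
Peak time from v_R²t² + 2D_R t − x² = 0: t = (√(D_R² + v_R²x²) − D_R)/v_R².
√(D_R² + v_R²x²) = √(0.002233² + 0.005645² × 21.0²) = 0.1186; v_R² = 3.187e-05.
t = (0.1186 − 0.002233)/3.187e-05 = 3650 days.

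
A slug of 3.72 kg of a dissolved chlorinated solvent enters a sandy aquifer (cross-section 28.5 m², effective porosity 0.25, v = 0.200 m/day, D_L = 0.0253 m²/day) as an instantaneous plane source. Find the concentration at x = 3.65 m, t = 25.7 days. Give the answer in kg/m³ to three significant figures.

For an instantaneous plane source, C(x,t) = M/(n_e·A·√(4πDt)) · exp(−(x−vt)²/(4Dt)), with n_e·A the pore (flow) area.
Plume center vt = 0.200 × 25.7 = 5.14 m, so the well at 3.65 m is 1.49 m upgradient of the peak.
√(4πDt) = 2.858 m, giving peak height M/(n_e·A·√(4πDt)) = 3.72/(0.25 × 28.5 × 2.858) = 0.1827 kg/m³.
(x−vt)²/(4Dt) = (-1.49)²/(4 × 0.0253 × 25.7) = 0.8536; exp(−0.8536) = 0.4259.
C = 0.1827 × 0.4259 = 0.0778 kg/m³.

0.0778 kg/m³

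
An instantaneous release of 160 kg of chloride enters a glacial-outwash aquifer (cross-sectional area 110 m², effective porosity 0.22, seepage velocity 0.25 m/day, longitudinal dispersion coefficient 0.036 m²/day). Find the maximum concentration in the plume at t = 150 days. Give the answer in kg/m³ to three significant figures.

The peak of an instantaneous 1D plume sits at x = vt; there the Gaussian factor is 1 and C_max = M/(n_e·A·√(4πDt)), where n_e·A is the pore area the mass is dissolved in.
√(4πDt) = √(4π × 0.036 × 150) = 8.238 m, so C_max = 160/(0.22 × 110 × 8.238) = 0.803 kg/m³.

0.803 kg/m³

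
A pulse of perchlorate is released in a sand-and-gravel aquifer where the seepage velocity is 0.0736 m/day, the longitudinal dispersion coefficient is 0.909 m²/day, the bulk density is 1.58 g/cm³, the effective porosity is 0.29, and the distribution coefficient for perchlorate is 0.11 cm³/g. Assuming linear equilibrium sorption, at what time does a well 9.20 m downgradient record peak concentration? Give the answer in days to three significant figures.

Retardation factor R = 1 + ρ_b·K_d/n = 1 + 1.58 × 0.11/0.29 = 1.599.
Sorption retards both mechanisms: v_R = v/R = 0.04603 m/day, D_R = D/R = 0.5685 m²/day.
Peak time from v_R²t² + 2D_R t − x² = 0: t = (√(D_R² + v_R²x²) − D_R)/v_R².
√(D_R² + v_R²x²) = √(0.5685² + 0.04603² × 9.20²) = 0.7089; v_R² = 0.002119.
t = (0.7089 − 0.5685)/0.002119 = 66.3 days.

66.3 days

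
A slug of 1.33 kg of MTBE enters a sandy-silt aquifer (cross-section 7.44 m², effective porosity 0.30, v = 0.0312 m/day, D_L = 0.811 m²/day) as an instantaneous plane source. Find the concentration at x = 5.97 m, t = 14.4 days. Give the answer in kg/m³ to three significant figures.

For an instantaneous plane source, C(x,t) = M/(n_e·A·√(4πDt)) · exp(−(x−vt)²/(4Dt)), with n_e·A the pore (flow) area.
Plume center vt = 0.0312 × 14.4 = 0.44928 m, so the well at 5.97 m is 5.52072 m downgradient of the peak.
√(4πDt) = 12.11 m, giving peak height M/(n_e·A·√(4πDt)) = 1.33/(0.30 × 7.44 × 12.11) = 0.04921 kg/m³.
(x−vt)²/(4Dt) = (5.52072)²/(4 × 0.811 × 14.4) = 0.6525; exp(−0.6525) = 0.5207.
C = 0.04921 × 0.5207 = 0.0256 kg/m³.

0.0256 kg/m³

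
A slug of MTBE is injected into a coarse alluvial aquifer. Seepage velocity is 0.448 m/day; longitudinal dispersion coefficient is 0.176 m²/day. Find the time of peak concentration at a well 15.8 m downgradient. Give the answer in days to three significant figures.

For the 1D instantaneous-source solution, setting ∂C/∂t = 0 at fixed x gives v²t² + 2Dt − x² = 0, so t = (√(D² + v²x²) − D)/v².
√(D² + v²x²) = √(0.176² + 0.448² × 15.8²) = 7.081; v² = 0.200704.
t = (7.081 − 0.176)/0.200704 = 34.4 days (vs. the pure-advection estimate x/v = 35.3 d).

34.4 days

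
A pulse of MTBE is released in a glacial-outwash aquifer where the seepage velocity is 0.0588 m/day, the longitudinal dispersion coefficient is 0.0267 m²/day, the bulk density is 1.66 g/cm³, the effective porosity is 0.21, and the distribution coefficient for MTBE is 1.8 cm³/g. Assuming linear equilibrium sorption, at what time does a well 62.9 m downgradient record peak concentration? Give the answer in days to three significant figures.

Retardation factor R = 1 + ρ_b·K_d/n = 1 + 1.66 × 1.8/0.21 = 15.23.
Sorption retards both mechanisms: v_R = v/R = 0.003861 m/day, D_R = D/R = 0.001753 m²/day.
Peak time from v_R²t² + 2D_R t − x² = 0: t = (√(D_R² + v_R²x²) − D_R)/v_R².
√(D_R² + v_R²x²) = √(0.001753² + 0.003861² × 62.9²) = 0.2429; v_R² = 1.491e-05.
t = (0.2429 − 0.001753)/1.491e-05 = 16200 days.

16200 days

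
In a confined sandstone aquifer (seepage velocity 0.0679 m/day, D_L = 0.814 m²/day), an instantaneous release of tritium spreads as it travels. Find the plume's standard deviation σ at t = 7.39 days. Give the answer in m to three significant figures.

Dispersive spreading gives a Gaussian with σ² = 2Dt; advection only shifts the center.
σ = √(2 × 0.814 × 7.39) = 3.47 m.

3.47 m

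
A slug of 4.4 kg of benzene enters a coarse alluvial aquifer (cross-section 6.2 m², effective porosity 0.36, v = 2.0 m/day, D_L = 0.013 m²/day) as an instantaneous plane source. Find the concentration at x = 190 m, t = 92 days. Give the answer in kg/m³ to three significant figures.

For an instantaneous plane source, C(x,t) = M/(n_e·A·√(4πDt)) · exp(−(x−vt)²/(4Dt)), with n_e·A the pore (flow) area.
Plume center vt = 2.0 × 92 = 184 m, so the well at 190 m is 6 m downgradient of the peak.
√(4πDt) = 3.877 m, giving peak height M/(n_e·A·√(4πDt)) = 4.4/(0.36 × 6.2 × 3.877) = 0.5085 kg/m³.
(x−vt)²/(4Dt) = (6)²/(4 × 0.013 × 92) = 7.525; exp(−7.525) = 0.0005394.
C = 0.5085 × 0.0005394 = 0.000274 kg/m³.

0.000274 kg/m³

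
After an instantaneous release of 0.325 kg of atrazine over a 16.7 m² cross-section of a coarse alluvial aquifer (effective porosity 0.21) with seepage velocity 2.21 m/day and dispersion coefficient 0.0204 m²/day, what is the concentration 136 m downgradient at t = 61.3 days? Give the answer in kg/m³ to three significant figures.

For an instantaneous plane source, C(x,t) = M/(n_e·A·√(4πDt)) · exp(−(x−vt)²/(4Dt)), with n_e·A the pore (flow) area.
Plume center vt = 2.21 × 61.3 = 135.473 m, so the well at 136 m is 0.527 m downgradient of the peak.
√(4πDt) = 3.964 m, giving peak height M/(n_e·A·√(4πDt)) = 0.325/(0.21 × 16.7 × 3.964) = 0.02338 kg/m³.
(x−vt)²/(4Dt) = (0.527)²/(4 × 0.0204 × 61.3) = 0.05552; exp(−0.05552) = 0.9460.
C = 0.02338 × 0.9460 = 0.0221 kg/m³.

0.0221 kg/m³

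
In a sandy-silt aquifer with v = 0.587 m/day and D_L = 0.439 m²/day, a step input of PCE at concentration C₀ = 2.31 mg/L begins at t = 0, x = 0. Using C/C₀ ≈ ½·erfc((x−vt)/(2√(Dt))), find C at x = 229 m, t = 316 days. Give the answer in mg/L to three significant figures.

0.0104 mg/L

For a continuous step input, C/C₀ ≈ ½·erfc((x−vt)/(2√(Dt))).
vt = 0.587 × 316 = 185.492 m and 2√(Dt) = 2√(0.439 × 316) = 23.56 m.
Argument (x−vt)/(2√(Dt)) = (229 − 185.492)/23.56 = 1.847; ½·erfc(1.847) = 0.004500.
C = 2.31 × 0.004500 = 0.0104 mg/L.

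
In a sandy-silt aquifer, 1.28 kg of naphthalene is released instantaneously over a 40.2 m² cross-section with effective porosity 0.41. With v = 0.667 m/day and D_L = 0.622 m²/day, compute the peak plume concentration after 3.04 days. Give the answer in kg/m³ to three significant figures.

The peak of an instantaneous 1D plume sits at x = vt; there the Gaussian factor is 1 and C_max = M/(n_e·A·√(4πDt)), where n_e·A is the pore area the mass is dissolved in.
√(4πDt) = √(4π × 0.622 × 3.04) = 4.875 m, so C_max = 1.28/(0.41 × 40.2 × 4.875) = 0.0159 kg/m³.

0.0159 kg/m³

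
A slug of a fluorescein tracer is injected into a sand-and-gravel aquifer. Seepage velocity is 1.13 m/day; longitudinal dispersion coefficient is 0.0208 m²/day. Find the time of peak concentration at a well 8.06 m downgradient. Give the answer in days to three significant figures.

For the 1D instantaneous-source solution, setting ∂C/∂t = 0 at fixed x gives v²t² + 2Dt − x² = 0, so t = (√(D² + v²x²) − D)/v².
√(D² + v²x²) = √(0.0208² + 1.13² × 8.06²) = 9.108; v² = 1.2769.
t = (9.108 − 0.0208)/1.2769 = 7.12 days (vs. the pure-advection estimate x/v = 7.13 d).

7.12 days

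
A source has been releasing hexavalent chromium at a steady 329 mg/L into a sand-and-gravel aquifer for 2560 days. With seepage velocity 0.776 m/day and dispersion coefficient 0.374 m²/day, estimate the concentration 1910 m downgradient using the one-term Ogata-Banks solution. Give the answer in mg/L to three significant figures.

316 mg/L

For a continuous step input, C/C₀ ≈ ½·erfc((x−vt)/(2√(Dt))).
vt = 0.776 × 2560 = 1986.56 m and 2√(Dt) = 2√(0.374 × 2560) = 61.89 m.
Argument (x−vt)/(2√(Dt)) = (1910 − 1986.56)/61.89 = -1.237; ½·erfc(-1.237) = 0.9599.
C = 329 × 0.9599 = 316 mg/L.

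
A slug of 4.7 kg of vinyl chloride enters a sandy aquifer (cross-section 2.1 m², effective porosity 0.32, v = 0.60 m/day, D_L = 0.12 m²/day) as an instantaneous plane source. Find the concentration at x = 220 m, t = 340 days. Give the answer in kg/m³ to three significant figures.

0.0643 kg/m³

For an instantaneous plane source, C(x,t) = M/(n_e·A·√(4πDt)) · exp(−(x−vt)²/(4Dt)), with n_e·A the pore (flow) area.
Plume center vt = 0.60 × 340 = 204 m, so the well at 220 m is 16 m downgradient of the peak.
√(4πDt) = 22.64 m, giving peak height M/(n_e·A·√(4πDt)) = 4.7/(0.32 × 2.1 × 22.64) = 0.3089 kg/m³.
(x−vt)²/(4Dt) = (16)²/(4 × 0.12 × 340) = 1.569; exp(−1.569) = 0.2083.
C = 0.3089 × 0.2083 = 0.0643 kg/m³.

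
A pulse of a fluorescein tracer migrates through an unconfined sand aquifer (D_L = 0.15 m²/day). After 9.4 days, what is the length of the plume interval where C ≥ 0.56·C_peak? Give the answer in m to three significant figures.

3.62 m

The plume is Gaussian with σ = √(2Dt) = √(2 × 0.15 × 9.4) = 1.679 m.
C/C_peak = exp(−Δx²/(2σ²)) = 0.56 ⇒ Δx = σ·√(−2 ln 0.56) = 1.679 × 1.077 = 1.808 m.
Width = 2Δx = 3.62 m.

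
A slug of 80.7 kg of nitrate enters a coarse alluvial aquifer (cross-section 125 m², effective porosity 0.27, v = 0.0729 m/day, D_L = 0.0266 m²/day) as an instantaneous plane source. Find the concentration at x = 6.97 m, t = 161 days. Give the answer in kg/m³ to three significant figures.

0.0865 kg/m³

For an instantaneous plane source, C(x,t) = M/(n_e·A·√(4πDt)) · exp(−(x−vt)²/(4Dt)), with n_e·A the pore (flow) area.
Plume center vt = 0.0729 × 161 = 11.7369 m, so the well at 6.97 m is 4.7669 m upgradient of the peak.
√(4πDt) = 7.336 m, giving peak height M/(n_e·A·√(4πDt)) = 80.7/(0.27 × 125 × 7.336) = 0.3259 kg/m³.
(x−vt)²/(4Dt) = (-4.7669)²/(4 × 0.0266 × 161) = 1.326; exp(−1.326) = 0.2655.
C = 0.3259 × 0.2655 = 0.0865 kg/m³.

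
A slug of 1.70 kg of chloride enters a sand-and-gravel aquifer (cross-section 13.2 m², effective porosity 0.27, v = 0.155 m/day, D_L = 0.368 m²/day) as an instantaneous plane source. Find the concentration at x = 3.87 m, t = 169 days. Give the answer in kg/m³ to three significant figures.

0.00230 kg/m³

For an instantaneous plane source, C(x,t) = M/(n_e·A·√(4πDt)) · exp(−(x−vt)²/(4Dt)), with n_e·A the pore (flow) area.
Plume center vt = 0.155 × 169 = 26.195 m, so the well at 3.87 m is 22.325 m upgradient of the peak.
√(4πDt) = 27.96 m, giving peak height M/(n_e·A·√(4πDt)) = 1.70/(0.27 × 13.2 × 27.96) = 0.01706 kg/m³.
(x−vt)²/(4Dt) = (-22.325)²/(4 × 0.368 × 169) = 2.003; exp(−2.003) = 0.1349.
C = 0.01706 × 0.1349 = 0.00230 kg/m³.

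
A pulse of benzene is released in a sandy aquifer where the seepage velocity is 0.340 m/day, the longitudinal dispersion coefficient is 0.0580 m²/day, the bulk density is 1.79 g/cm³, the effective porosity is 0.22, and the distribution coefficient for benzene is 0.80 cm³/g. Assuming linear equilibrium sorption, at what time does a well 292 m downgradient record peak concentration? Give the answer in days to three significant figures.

6450 days

Retardation factor R = 1 + ρ_b·K_d/n = 1 + 1.79 × 0.80/0.22 = 7.509.
Sorption retards both mechanisms: v_R = v/R = 0.04528 m/day, D_R = D/R = 0.007724 m²/day.
Peak time from v_R²t² + 2D_R t − x² = 0: t = (√(D_R² + v_R²x²) − D_R)/v_R².
√(D_R² + v_R²x²) = √(0.007724² + 0.04528² × 292²) = 13.22; v_R² = 0.002050.
t = (13.22 − 0.007724)/0.002050 = 6450 days.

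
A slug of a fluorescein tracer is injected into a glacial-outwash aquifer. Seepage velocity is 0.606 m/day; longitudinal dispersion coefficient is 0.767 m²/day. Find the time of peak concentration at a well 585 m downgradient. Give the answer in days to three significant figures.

963 days

For the 1D instantaneous-source solution, setting ∂C/∂t = 0 at fixed x gives v²t² + 2Dt − x² = 0, so t = (√(D² + v²x²) − D)/v².
√(D² + v²x²) = √(0.767² + 0.606² × 585²) = 354.5; v² = 0.367236.
t = (354.5 − 0.767)/0.367236 = 963 days (vs. the pure-advection estimate x/v = 965 d).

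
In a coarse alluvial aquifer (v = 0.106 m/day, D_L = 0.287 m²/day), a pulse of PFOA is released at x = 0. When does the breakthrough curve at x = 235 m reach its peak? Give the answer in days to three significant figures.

For the 1D instantaneous-source solution, setting ∂C/∂t = 0 at fixed x gives v²t² + 2Dt − x² = 0, so t = (√(D² + v²x²) − D)/v².
√(D² + v²x²) = √(0.287² + 0.106² × 235²) = 24.91; v² = 0.011236.
t = (24.91 − 0.287)/0.011236 = 2190 days (vs. the pure-advection estimate x/v = 2220 d).

2190 days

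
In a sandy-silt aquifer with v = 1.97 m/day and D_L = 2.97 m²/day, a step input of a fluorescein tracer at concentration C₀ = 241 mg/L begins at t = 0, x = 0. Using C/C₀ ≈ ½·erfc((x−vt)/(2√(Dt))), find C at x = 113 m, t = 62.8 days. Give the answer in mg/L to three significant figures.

For a continuous step input, C/C₀ ≈ ½·erfc((x−vt)/(2√(Dt))).
vt = 1.97 × 62.8 = 123.716 m and 2√(Dt) = 2√(2.97 × 62.8) = 27.31 m.
Argument (x−vt)/(2√(Dt)) = (113 − 123.716)/27.31 = -0.3924; ½·erfc(-0.3924) = 0.7105.
C = 241 × 0.7105 = 171 mg/L.

171 mg/L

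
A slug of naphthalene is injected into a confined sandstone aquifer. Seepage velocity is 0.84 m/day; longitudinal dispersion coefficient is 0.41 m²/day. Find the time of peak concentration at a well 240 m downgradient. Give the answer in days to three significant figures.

285 days

For the 1D instantaneous-source solution, setting ∂C/∂t = 0 at fixed x gives v²t² + 2Dt − x² = 0, so t = (√(D² + v²x²) − D)/v².
√(D² + v²x²) = √(0.41² + 0.84² × 240²) = 201.6; v² = 0.7056.
t = (201.6 − 0.41)/0.7056 = 285 days (vs. the pure-advection estimate x/v = 286 d).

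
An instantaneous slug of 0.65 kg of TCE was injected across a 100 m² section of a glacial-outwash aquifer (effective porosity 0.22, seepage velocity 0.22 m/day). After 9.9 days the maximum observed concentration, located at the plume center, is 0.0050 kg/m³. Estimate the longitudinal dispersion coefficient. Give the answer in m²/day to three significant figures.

At the plume center C_max = M/(n_e·A·√(4πDt)), so D = M²/(4πt·(n_e·A·C_max)²).
n_e·A·C_max = 0.22 × 100 × 0.0050 = 0.1100 kg/m.
D = 0.65²/(4π × 9.9 × 0.1100²) = 0.281 m²/day.

0.281 m²/day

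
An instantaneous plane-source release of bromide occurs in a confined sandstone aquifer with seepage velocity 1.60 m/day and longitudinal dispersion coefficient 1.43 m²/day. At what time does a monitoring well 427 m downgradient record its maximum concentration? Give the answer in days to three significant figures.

For the 1D instantaneous-source solution, setting ∂C/∂t = 0 at fixed x gives v²t² + 2Dt − x² = 0, so t = (√(D² + v²x²) − D)/v².
√(D² + v²x²) = √(1.43² + 1.60² × 427²) = 683.2; v² = 2.56.
t = (683.2 − 1.43)/2.56 = 266 days (vs. the pure-advection estimate x/v = 267 d).

266 days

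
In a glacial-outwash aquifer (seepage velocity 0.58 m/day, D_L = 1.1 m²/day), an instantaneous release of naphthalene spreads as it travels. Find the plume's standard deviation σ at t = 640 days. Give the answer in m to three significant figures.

Dispersive spreading gives a Gaussian with σ² = 2Dt; advection only shifts the center.
σ = √(2 × 1.1 × 640) = 37.5 m.

37.5 m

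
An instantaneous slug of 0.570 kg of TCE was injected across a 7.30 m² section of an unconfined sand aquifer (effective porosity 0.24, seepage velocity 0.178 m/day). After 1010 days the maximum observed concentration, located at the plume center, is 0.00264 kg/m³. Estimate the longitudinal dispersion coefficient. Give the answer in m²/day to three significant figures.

At the plume center C_max = M/(n_e·A·√(4πDt)), so D = M²/(4πt·(n_e·A·C_max)²).
n_e·A·C_max = 0.24 × 7.30 × 0.00264 = 0.004625 kg/m.
D = 0.570²/(4π × 1010 × 0.004625²) = 1.20 m²/day.

1.20 m²/day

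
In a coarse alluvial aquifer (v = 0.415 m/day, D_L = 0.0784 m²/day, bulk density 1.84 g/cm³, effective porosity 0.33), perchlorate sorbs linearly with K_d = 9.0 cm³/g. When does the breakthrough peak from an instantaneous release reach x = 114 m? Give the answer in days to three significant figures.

14000 days

Retardation factor R = 1 + ρ_b·K_d/n = 1 + 1.84 × 9.0/0.33 = 51.18.
Sorption retards both mechanisms: v_R = v/R = 0.008109 m/day, D_R = D/R = 0.001532 m²/day.
Peak time from v_R²t² + 2D_R t − x² = 0: t = (√(D_R² + v_R²x²) − D_R)/v_R².
√(D_R² + v_R²x²) = √(0.001532² + 0.008109² × 114²) = 0.9244; v_R² = 6.576e-05.
t = (0.9244 − 0.001532)/6.576e-05 = 14000 days.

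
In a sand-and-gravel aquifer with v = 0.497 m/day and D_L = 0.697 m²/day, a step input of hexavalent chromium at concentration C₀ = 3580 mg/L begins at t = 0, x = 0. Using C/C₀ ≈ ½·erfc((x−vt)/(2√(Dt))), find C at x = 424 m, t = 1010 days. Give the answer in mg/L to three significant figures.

For a continuous step input, C/C₀ ≈ ½·erfc((x−vt)/(2√(Dt))).
vt = 0.497 × 1010 = 501.97 m and 2√(Dt) = 2√(0.697 × 1010) = 53.06 m.
Argument (x−vt)/(2√(Dt)) = (424 − 501.97)/53.06 = -1.469; ½·erfc(-1.469) = 0.9811.
C = 3580 × 0.9811 = 3510 mg/L.

3510 mg/L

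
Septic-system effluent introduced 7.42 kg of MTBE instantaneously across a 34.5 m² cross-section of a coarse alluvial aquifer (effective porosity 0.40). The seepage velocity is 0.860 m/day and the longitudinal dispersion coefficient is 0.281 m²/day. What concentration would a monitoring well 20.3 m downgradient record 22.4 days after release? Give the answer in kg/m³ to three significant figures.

0.0579 kg/m³

For an instantaneous plane source, C(x,t) = M/(n_e·A·√(4πDt)) · exp(−(x−vt)²/(4Dt)), with n_e·A the pore (flow) area.
Plume center vt = 0.860 × 22.4 = 19.264 m, so the well at 20.3 m is 1.036 m downgradient of the peak.
√(4πDt) = 8.894 m, giving peak height M/(n_e·A·√(4πDt)) = 7.42/(0.40 × 34.5 × 8.894) = 0.06045 kg/m³.
(x−vt)²/(4Dt) = (1.036)²/(4 × 0.281 × 22.4) = 0.04263; exp(−0.04263) = 0.9583.
C = 0.06045 × 0.9583 = 0.0579 kg/m³.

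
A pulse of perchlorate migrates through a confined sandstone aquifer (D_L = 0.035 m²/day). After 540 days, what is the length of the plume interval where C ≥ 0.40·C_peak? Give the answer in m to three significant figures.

16.6 m

The plume is Gaussian with σ = √(2Dt) = √(2 × 0.035 × 540) = 6.148 m.
C/C_peak = exp(−Δx²/(2σ²)) = 0.40 ⇒ Δx = σ·√(−2 ln 0.40) = 6.148 × 1.354 = 8.324 m.
Width = 2Δx = 16.6 m.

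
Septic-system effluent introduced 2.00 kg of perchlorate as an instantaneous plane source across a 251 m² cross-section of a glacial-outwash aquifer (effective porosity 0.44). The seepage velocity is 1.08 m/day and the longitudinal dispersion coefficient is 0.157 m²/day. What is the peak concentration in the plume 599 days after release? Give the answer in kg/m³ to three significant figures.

0.000527 kg/m³

The peak of an instantaneous 1D plume sits at x = vt; there the Gaussian factor is 1 and C_max = M/(n_e·A·√(4πDt)), where n_e·A is the pore area the mass is dissolved in.
√(4πDt) = √(4π × 0.157 × 599) = 34.38 m, so C_max = 2.00/(0.44 × 251 × 34.38) = 0.000527 kg/m³.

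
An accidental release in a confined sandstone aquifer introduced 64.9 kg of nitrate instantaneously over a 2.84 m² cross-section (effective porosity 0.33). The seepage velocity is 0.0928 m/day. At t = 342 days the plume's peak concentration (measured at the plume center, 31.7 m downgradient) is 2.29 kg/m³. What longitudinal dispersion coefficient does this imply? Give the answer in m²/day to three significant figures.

0.213 m²/day

At the plume center C_max = M/(n_e·A·√(4πDt)), so D = M²/(4πt·(n_e·A·C_max)²).
n_e·A·C_max = 0.33 × 2.84 × 2.29 = 2.146 kg/m.
D = 64.9²/(4π × 342 × 2.146²) = 0.213 m²/day.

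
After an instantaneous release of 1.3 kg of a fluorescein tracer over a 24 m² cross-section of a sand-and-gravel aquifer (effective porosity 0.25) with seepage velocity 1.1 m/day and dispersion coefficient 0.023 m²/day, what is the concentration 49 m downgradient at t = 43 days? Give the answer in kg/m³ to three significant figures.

For an instantaneous plane source, C(x,t) = M/(n_e·A·√(4πDt)) · exp(−(x−vt)²/(4Dt)), with n_e·A the pore (flow) area.
Plume center vt = 1.1 × 43 = 47.3 m, so the well at 49 m is 1.7 m downgradient of the peak.
√(4πDt) = 3.525 m, giving peak height M/(n_e·A·√(4πDt)) = 1.3/(0.25 × 24 × 3.525) = 0.06147 kg/m³.
(x−vt)²/(4Dt) = (1.7)²/(4 × 0.023 × 43) = 0.7305; exp(−0.7305) = 0.4817.
C = 0.06147 × 0.4817 = 0.0296 kg/m³.

0.0296 kg/m³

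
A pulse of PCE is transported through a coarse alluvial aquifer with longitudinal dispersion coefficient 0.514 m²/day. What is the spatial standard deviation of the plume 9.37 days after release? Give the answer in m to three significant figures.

3.10 m

Dispersive spreading gives a Gaussian with σ² = 2Dt; advection only shifts the center.
σ = √(2 × 0.514 × 9.37) = 3.10 m.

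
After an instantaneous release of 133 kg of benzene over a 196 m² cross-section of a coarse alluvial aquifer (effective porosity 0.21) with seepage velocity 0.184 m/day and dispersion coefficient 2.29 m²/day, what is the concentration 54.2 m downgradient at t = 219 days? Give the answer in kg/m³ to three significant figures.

0.0370 kg/m³

For an instantaneous plane source, C(x,t) = M/(n_e·A·√(4πDt)) · exp(−(x−vt)²/(4Dt)), with n_e·A the pore (flow) area.
Plume center vt = 0.184 × 219 = 40.296 m, so the well at 54.2 m is 13.904 m downgradient of the peak.
√(4πDt) = 79.39 m, giving peak height M/(n_e·A·√(4πDt)) = 133/(0.21 × 196 × 79.39) = 0.04070 kg/m³.
(x−vt)²/(4Dt) = (13.904)²/(4 × 2.29 × 219) = 0.09637; exp(−0.09637) = 0.9081.
C = 0.04070 × 0.9081 = 0.0370 kg/m³.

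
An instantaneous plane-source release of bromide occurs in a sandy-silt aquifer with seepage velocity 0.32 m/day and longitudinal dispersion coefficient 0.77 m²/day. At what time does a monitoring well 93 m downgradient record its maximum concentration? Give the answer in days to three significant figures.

283 days

For the 1D instantaneous-source solution, setting ∂C/∂t = 0 at fixed x gives v²t² + 2Dt − x² = 0, so t = (√(D² + v²x²) − D)/v².
√(D² + v²x²) = √(0.77² + 0.32² × 93²) = 29.77; v² = 0.1024.
t = (29.77 − 0.77)/0.1024 = 283 days (vs. the pure-advection estimate x/v = 291 d).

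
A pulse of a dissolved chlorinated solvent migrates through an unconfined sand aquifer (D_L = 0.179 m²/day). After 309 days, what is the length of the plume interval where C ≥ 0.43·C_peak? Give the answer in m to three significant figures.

27.3 m

The plume is Gaussian with σ = √(2Dt) = √(2 × 0.179 × 309) = 10.52 m.
C/C_peak = exp(−Δx²/(2σ²)) = 0.43 ⇒ Δx = σ·√(−2 ln 0.43) = 10.52 × 1.299 = 13.67 m.
Width = 2Δx = 27.3 m.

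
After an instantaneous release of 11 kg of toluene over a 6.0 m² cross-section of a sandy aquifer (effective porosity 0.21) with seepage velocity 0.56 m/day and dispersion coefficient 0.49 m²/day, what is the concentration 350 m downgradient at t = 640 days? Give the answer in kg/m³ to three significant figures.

For an instantaneous plane source, C(x,t) = M/(n_e·A·√(4πDt)) · exp(−(x−vt)²/(4Dt)), with n_e·A the pore (flow) area.
Plume center vt = 0.56 × 640 = 358.4 m, so the well at 350 m is 8.4 m upgradient of the peak.
√(4πDt) = 62.78 m, giving peak height M/(n_e·A·√(4πDt)) = 11/(0.21 × 6.0 × 62.78) = 0.1391 kg/m³.
(x−vt)²/(4Dt) = (-8.4)²/(4 × 0.49 × 640) = 0.05625; exp(−0.05625) = 0.9453.
C = 0.1391 × 0.9453 = 0.131 kg/m³.

0.131 kg/m³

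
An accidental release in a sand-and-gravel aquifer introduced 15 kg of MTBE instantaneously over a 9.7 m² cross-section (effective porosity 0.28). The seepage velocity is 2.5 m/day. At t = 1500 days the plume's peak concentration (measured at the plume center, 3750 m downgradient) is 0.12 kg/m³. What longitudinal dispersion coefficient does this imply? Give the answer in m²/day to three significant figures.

0.112 m²/day

At the plume center C_max = M/(n_e·A·√(4πDt)), so D = M²/(4πt·(n_e·A·C_max)²).
n_e·A·C_max = 0.28 × 9.7 × 0.12 = 0.3259 kg/m.
D = 15²/(4π × 1500 × 0.3259²) = 0.112 m²/day.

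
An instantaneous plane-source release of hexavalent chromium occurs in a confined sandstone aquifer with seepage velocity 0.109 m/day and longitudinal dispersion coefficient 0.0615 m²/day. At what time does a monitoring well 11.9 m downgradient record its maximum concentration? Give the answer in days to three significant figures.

104 days

For the 1D instantaneous-source solution, setting ∂C/∂t = 0 at fixed x gives v²t² + 2Dt − x² = 0, so t = (√(D² + v²x²) − D)/v².
√(D² + v²x²) = √(0.0615² + 0.109² × 11.9²) = 1.299; v² = 0.011881.
t = (1.299 − 0.0615)/0.011881 = 104 days (vs. the pure-advection estimate x/v = 109 d).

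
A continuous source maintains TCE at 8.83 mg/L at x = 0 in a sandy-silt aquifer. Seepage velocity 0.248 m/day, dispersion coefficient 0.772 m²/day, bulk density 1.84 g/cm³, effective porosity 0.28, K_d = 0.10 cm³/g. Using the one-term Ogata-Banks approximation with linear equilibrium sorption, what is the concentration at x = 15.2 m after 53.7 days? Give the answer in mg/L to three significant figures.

Retardation factor R = 1 + ρ_b·K_d/n = 1 + 1.84 × 0.10/0.28 = 1.657.
Sorption retards both mechanisms: v_R = v/R = 0.1497 m/day, D_R = D/R = 0.4659 m²/day.
v_R·t = 0.1497 × 53.7 = 8.03889 m; 2√(D_R t) = 10.00 m; argument = (15.2 − 8.03889)/10.00 = 0.7161.
C = C₀ × ½·erfc(0.7161) = 8.83 × 0.1556 = 1.37 mg/L.

1.37 mg/L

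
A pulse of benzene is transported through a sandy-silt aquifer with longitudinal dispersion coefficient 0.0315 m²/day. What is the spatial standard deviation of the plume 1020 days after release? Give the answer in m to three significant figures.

Dispersive spreading gives a Gaussian with σ² = 2Dt; advection only shifts the center.
σ = √(2 × 0.0315 × 1020) = 8.02 m.

8.02 m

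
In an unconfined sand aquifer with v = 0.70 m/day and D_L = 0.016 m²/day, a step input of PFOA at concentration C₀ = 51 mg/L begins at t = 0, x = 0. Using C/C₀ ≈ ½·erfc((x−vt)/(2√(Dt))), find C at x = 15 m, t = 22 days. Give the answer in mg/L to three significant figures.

For a continuous step input, C/C₀ ≈ ½·erfc((x−vt)/(2√(Dt))).
vt = 0.70 × 22 = 15.4 m and 2√(Dt) = 2√(0.016 × 22) = 1.187 m.
Argument (x−vt)/(2√(Dt)) = (15 − 15.4)/1.187 = -0.3370; ½·erfc(-0.3370) = 0.6832.
C = 51 × 0.6832 = 34.8 mg/L.

34.8 mg/L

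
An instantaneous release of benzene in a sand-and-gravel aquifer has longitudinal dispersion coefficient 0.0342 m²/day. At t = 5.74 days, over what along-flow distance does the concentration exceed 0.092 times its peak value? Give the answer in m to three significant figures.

2.74 m

The plume is Gaussian with σ = √(2Dt) = √(2 × 0.0342 × 5.74) = 0.6266 m.
C/C_peak = exp(−Δx²/(2σ²)) = 0.092 ⇒ Δx = σ·√(−2 ln 0.092) = 0.6266 × 2.184 = 1.368 m.
Width = 2Δx = 2.74 m.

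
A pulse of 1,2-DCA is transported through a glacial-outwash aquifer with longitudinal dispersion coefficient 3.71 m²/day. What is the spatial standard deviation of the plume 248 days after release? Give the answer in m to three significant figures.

Dispersive spreading gives a Gaussian with σ² = 2Dt; advection only shifts the center.
σ = √(2 × 3.71 × 248) = 42.9 m.

42.9 m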